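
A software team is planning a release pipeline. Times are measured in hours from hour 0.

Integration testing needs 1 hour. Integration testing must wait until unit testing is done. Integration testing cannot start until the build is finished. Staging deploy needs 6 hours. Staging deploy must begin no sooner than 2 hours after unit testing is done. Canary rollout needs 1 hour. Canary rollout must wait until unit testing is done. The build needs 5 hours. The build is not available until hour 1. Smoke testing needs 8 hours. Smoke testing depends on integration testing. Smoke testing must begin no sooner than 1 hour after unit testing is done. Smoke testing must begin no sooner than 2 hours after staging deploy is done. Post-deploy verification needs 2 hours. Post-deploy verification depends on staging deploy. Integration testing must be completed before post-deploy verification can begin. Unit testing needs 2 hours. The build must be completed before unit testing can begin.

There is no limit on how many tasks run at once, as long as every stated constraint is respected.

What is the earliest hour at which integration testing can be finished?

After its own release at hour 1, the build can start at hour 1 and finishes at hour 6.
Unit testing cannot begin until the build (finishes hour 6). It runs from hour 6 to 6 + 2 = hour 8.
Integration testing needs all of unit testing (finishes hour 8); the build (finishes hour 6). That puts its earliest start at hour 8; it finishes at 8 + 1 = hour 9.

9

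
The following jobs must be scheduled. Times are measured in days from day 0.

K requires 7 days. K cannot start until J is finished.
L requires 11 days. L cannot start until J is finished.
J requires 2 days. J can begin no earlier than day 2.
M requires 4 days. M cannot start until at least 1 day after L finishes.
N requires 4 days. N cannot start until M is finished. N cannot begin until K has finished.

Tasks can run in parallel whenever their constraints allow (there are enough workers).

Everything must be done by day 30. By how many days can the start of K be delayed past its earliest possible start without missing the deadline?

15

J waits on its own release at day 2, so it starts at day 2 and finishes at 2 + 2 = day 4.
After J (finishes day 4), K can start at day 4 and finishes at day 11.

Working backward from the deadline:
N has no dependents, so it just needs to finish by day 30. Starting by 30 − 4 = day 26 achieves that.
Since N (must start by day 26) depends on it, K must finish by day 26. Backing off its 7-day duration gives a latest start of day 19.
So K can start as early as day 4 and as late as day 19, giving 19 − 4 = 15 days of slack.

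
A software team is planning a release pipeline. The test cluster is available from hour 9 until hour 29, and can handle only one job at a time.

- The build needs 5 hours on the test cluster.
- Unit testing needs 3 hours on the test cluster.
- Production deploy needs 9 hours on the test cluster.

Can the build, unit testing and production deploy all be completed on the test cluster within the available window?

The test cluster window is 29 − 9 = 20 hours.
Running back to back, the jobs need 5 + 3 + 9 = 17 hours on the test cluster.
Since 17 ≤ 20, they fit within the window.

Yes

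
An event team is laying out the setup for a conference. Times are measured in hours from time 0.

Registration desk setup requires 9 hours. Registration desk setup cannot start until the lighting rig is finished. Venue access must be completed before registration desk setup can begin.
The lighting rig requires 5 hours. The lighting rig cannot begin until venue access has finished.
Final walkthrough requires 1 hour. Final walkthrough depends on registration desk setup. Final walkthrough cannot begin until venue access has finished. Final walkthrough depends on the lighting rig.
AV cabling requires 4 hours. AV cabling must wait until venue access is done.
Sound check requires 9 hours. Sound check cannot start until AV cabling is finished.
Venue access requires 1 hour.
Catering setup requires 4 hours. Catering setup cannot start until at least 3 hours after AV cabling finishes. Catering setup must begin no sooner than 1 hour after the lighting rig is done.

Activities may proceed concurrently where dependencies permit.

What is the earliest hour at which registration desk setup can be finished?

Venue access has no prerequisites, so it starts at hour 0 and finishes at hour 1.
The lighting rig cannot begin until venue access (finishes hour 1). It runs from hour 1 to 1 + 5 = hour 6.
Registration desk setup needs all of the lighting rig (finishes hour 6); venue access (finishes hour 1). That puts its earliest start at hour 6; it finishes at 6 + 9 = hour 15.

15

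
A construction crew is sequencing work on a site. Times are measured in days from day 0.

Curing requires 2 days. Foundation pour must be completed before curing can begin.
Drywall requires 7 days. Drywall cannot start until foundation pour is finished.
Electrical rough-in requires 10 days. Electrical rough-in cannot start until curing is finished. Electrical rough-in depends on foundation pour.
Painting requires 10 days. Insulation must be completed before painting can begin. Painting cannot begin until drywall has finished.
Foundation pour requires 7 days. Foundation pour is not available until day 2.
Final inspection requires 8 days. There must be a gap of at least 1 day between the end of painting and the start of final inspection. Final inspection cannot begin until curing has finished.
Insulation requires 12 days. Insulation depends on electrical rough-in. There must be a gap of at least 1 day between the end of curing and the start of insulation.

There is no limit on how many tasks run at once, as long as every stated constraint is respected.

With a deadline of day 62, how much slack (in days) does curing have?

Foundation pour cannot begin until its own release at day 2. It runs from day 2 to 2 + 7 = day 9.
After foundation pour (finishes day 9), curing can start at day 9 and finishes at day 11.

Working backward from the deadline:
Final inspection has no dependents, so it just needs to finish by day 62. Starting by 62 − 8 = day 54 achieves that.
Since final inspection (must start by day 54, minus 1-day gap → day 53) depends on it, painting must finish by day 53. Backing off its 10-day duration gives a latest start of day 43.
Insulation must finish before painting (must start by day 43). With a 12-day duration, insulation must start by 43 − 12 = day 31.
Since insulation (must start by day 31) depends on it, electrical rough-in must finish by day 31. Backing off its 10-day duration gives a latest start of day 21.
Curing feeds electrical rough-in (must start by day 21); insulation (must start by day 31, minus 1-day gap → day 30); final inspection (must start by day 54). Taking the minimum, curing must finish by day 21 and start by 21 − 2 = day 19.
So curing can start as early as day 9 and as late as day 19, giving 19 − 9 = 10 days of slack.

10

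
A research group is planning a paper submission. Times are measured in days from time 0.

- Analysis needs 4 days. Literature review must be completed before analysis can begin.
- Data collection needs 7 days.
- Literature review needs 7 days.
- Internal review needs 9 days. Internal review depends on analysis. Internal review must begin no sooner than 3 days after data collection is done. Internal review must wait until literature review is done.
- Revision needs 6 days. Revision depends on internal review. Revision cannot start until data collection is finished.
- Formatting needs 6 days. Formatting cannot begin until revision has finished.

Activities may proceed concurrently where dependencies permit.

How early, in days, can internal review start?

Nothing blocks data collection, so it runs from day 0 to day 7.
Literature review can start immediately at day 0; it finishes at day 7.
After literature review (finishes day 7), analysis can start at day 7 and finishes at day 11.
Internal review waits on analysis (finishes day 11); data collection (finishes day 7, plus 3-day gap → day 10); literature review (finishes day 7). The latest of these is day 11, which is the earliest internal review can start.

11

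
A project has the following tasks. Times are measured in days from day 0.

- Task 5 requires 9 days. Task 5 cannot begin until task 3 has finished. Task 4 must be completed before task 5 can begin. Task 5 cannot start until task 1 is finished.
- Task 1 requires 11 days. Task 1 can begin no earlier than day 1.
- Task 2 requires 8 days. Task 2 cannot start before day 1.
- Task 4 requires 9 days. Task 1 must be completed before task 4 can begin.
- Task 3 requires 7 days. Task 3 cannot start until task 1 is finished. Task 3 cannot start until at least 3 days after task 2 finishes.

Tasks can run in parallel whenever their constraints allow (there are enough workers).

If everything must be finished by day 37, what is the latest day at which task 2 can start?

Task 5 has no dependents, so it just needs to finish by day 37. Starting by 37 − 9 = day 28 achieves that.
Task 3 has to be done before task 5 (must start by day 28). That means finishing by day 28, i.e. starting by 28 − 7 = day 21.
Task 2 feeds into task 3 (must start by day 21, minus 3-day gap → day 18); so task 2 must finish by day 18 and therefore start by day 10.

10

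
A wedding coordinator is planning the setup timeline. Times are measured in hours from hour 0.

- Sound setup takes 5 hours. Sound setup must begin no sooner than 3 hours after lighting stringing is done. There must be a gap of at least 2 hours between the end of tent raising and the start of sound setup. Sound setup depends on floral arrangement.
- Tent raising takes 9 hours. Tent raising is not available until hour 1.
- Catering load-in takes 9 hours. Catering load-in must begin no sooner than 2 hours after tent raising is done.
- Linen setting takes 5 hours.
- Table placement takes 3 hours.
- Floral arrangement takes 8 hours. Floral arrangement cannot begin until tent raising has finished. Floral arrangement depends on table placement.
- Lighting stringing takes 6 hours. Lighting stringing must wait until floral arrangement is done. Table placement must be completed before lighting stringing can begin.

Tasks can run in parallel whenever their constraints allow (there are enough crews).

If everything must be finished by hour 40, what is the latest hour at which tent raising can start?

Nothing follows sound setup; the deadline of hour 40 is its only limit. It must start by 40 − 5 = hour 35.
Lighting stringing feeds into sound setup (must start by hour 35, minus 3-hour gap → hour 32); so lighting stringing must finish by hour 32 and therefore start by hour 26.
Floral arrangement has several dependents: lighting stringing (must start by hour 26); sound setup (must start by hour 35). The earliest of those limits is hour 26, so floral arrangement must start by 26 − 8 = hour 18.
To finish by hour 40, catering load-in (duration 9) must start no later than hour 31.
Tent raising must finish in time for floral arrangement (must start by hour 18); sound setup (must start by hour 35, minus 2-hour gap → hour 33); catering load-in (must start by hour 31, minus 2-hour gap → hour 29). The tightest is hour 18, so tent raising must start by 18 − 9 = hour 9.

9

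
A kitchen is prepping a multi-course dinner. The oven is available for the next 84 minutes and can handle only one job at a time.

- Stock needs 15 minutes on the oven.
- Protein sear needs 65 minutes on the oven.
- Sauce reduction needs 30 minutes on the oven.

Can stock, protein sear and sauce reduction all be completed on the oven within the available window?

Running back to back, the jobs need 15 + 65 + 30 = 110 minutes on the oven.
Since 110 > 84, they cannot all fit.

No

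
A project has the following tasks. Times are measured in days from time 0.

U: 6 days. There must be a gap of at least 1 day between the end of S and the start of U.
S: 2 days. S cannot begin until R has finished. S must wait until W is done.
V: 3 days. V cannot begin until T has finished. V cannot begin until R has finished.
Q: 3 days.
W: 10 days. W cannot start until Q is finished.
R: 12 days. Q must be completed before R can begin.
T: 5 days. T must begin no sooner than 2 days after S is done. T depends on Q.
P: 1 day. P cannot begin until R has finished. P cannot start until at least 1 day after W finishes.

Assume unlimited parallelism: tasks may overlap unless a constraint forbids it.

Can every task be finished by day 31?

Yes

Q has no prerequisites, so it starts at day 0 and finishes at day 3.
W waits on Q (finishes day 3), so it starts at day 3 and finishes at 3 + 10 = day 13.
R waits on Q (finishes day 3), so it starts at day 3 and finishes at 3 + 12 = day 15.
S needs all of R (finishes day 15); W (finishes day 13). That puts its earliest start at day 15; it finishes at 15 + 2 = day 17.
U waits on S (finishes day 17, plus 1-day gap → day 18), so it starts at day 18 and finishes at 18 + 6 = day 24.
T cannot start until S (finishes day 17, plus 2-day gap → day 19); Q (finishes day 3). The controlling bound is day 19, so T finishes at 19 + 5 = day 24.
V needs all of T (finishes day 24); R (finishes day 15). That puts its earliest start at day 24; it finishes at 24 + 3 = day 27.
P cannot start until R (finishes day 15); W (finishes day 13, plus 1-day gap → day 14). The controlling bound is day 15, so P finishes at 15 + 1 = day 16.
Every task is finished by day 27, which is no later than the deadline of 31, so the schedule is feasible.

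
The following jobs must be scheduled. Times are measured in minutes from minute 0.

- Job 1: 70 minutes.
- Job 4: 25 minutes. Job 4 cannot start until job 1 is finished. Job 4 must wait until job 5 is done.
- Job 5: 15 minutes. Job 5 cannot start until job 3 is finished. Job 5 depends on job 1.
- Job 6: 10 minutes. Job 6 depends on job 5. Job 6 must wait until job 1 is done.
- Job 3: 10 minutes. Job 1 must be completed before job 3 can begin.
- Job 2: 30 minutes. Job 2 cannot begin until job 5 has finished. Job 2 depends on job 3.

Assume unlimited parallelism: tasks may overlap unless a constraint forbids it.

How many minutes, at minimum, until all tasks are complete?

Nothing blocks job 1, so it runs from minute 0 to minute 70.
Job 3 cannot begin until job 1 (finishes minute 70). It runs from minute 70 to 70 + 10 = minute 80.
For job 5: job 3 (finishes minute 80); job 1 (finishes minute 70). Taking the maximum gives a start of minute 80, and it finishes at 80 + 15 = minute 95.
Job 6 cannot start until job 5 (finishes minute 95); job 1 (finishes minute 70). The controlling bound is minute 95, so job 6 finishes at 95 + 10 = minute 105.
Job 4 has to wait for job 1 (finishes minute 70); job 5 (finishes minute 95). The latest of these is minute 95, so job 4 runs minute 95 to 95 + 25 = minute 120.
For job 2: job 5 (finishes minute 95); job 3 (finishes minute 80). Taking the maximum gives a start of minute 95, and it finishes at 95 + 30 = minute 125.
All tasks are finished once the last one completes. Finish times: Job 1 at 70, Job 2 at 125, Job 3 at 80, Job 4 at 120, Job 5 at 95, Job 6 at 105. The latest is minute 125.

125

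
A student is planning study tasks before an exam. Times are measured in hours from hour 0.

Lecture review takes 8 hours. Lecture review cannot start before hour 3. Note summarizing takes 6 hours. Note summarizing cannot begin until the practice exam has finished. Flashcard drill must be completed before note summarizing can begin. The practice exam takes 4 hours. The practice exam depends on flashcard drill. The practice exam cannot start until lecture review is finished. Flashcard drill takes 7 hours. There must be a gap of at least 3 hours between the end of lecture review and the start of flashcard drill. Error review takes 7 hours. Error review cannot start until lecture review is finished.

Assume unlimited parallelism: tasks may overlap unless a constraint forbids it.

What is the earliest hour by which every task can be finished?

Lecture review waits on its own release at hour 3, so it starts at hour 3 and finishes at 3 + 8 = hour 11.
Error review waits on lecture review (finishes hour 11), so it starts at hour 11 and finishes at 11 + 7 = hour 18.
Flashcard drill waits on lecture review (finishes hour 11, plus 3-hour gap → hour 14), so it starts at hour 14 and finishes at 14 + 7 = hour 21.
For the practice exam: flashcard drill (finishes hour 21); lecture review (finishes hour 11). Taking the maximum gives a start of hour 21, and it finishes at 21 + 4 = hour 25.
Note summarizing has to wait for the practice exam (finishes hour 25); flashcard drill (finishes hour 21). The latest of these is hour 25, so note summarizing runs hour 25 to 25 + 6 = hour 31.
All tasks are finished once the last one completes. Finish times: Lecture review at 11, Flashcard drill at 21, The practice exam at 25, Error review at 18, Note summarizing at 31. The latest is hour 31.

31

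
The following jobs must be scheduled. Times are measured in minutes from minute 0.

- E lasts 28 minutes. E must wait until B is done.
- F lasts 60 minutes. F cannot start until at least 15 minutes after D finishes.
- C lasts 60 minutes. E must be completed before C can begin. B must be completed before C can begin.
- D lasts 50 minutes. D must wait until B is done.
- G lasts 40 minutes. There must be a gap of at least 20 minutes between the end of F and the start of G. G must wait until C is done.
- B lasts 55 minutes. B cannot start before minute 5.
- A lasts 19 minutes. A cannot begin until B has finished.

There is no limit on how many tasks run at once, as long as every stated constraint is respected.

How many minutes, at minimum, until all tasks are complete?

B waits on its own release at minute 5, so it starts at minute 5 and finishes at 5 + 55 = minute 60.
E waits on B (finishes minute 60), so it starts at minute 60 and finishes at 60 + 28 = minute 88.
C cannot start until E (finishes minute 88); B (finishes minute 60). The controlling bound is minute 88, so C finishes at 88 + 60 = minute 148.
After B (finishes minute 60), D can start at minute 60 and finishes at minute 110.
F cannot begin until D (finishes minute 110, plus 15-minute gap → minute 125). It runs from minute 125 to 125 + 60 = minute 185.
G cannot start until F (finishes minute 185, plus 20-minute gap → minute 205); C (finishes minute 148). The controlling bound is minute 205, so G finishes at 205 + 40 = minute 245.
After B (finishes minute 60), A can start at minute 60 and finishes at minute 79.
All tasks are finished once the last one completes. Finish times: A at 79, B at 60, C at 148, D at 110, E at 88, F at 185, G at 245. The latest is minute 245.

245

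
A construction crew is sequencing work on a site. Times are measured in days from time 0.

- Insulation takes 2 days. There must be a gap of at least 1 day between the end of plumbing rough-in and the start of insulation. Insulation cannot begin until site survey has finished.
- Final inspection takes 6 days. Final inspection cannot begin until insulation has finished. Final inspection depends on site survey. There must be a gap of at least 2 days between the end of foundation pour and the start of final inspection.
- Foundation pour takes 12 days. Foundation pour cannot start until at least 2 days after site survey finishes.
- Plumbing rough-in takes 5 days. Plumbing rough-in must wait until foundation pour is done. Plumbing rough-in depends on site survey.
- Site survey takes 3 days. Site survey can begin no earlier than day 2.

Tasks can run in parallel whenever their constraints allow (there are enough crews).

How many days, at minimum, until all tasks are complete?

After its own release at day 2, site survey can start at day 2 and finishes at day 5.
Foundation pour waits on site survey (finishes day 5, plus 2-day gap → day 7), so it starts at day 7 and finishes at 7 + 12 = day 19.
Plumbing rough-in cannot start until foundation pour (finishes day 19); site survey (finishes day 5). The controlling bound is day 19, so plumbing rough-in finishes at 19 + 5 = day 24.
Insulation cannot start until plumbing rough-in (finishes day 24, plus 1-day gap → day 25); site survey (finishes day 5). The controlling bound is day 25, so insulation finishes at 25 + 2 = day 27.
Final inspection needs all of insulation (finishes day 27); site survey (finishes day 5); foundation pour (finishes day 19, plus 2-day gap → day 21). That puts its earliest start at day 27; it finishes at 27 + 6 = day 33.
All tasks are finished once the last one completes. Finish times: Site survey at 5, Foundation pour at 19, Plumbing rough-in at 24, Insulation at 27, Final inspection at 33. The latest is day 33.

33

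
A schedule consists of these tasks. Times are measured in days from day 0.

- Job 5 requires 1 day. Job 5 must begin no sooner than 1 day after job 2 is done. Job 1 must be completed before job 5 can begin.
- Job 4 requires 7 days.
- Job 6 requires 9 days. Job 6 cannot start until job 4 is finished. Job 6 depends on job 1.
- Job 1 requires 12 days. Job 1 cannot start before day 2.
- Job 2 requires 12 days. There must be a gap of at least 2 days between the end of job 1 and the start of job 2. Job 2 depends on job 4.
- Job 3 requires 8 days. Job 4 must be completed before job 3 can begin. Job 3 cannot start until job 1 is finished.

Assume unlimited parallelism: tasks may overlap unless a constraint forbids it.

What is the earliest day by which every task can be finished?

30

Job 4 has no prerequisites, so it starts at day 0 and finishes at day 7.
After its own release at day 2, job 1 can start at day 2 and finishes at day 14.
Job 6 needs all of job 4 (finishes day 7); job 1 (finishes day 14). That puts its earliest start at day 14; it finishes at 14 + 9 = day 23.
For job 3: job 4 (finishes day 7); job 1 (finishes day 14). Taking the maximum gives a start of day 14, and it finishes at 14 + 8 = day 22.
Job 2 cannot start until job 1 (finishes day 14, plus 2-day gap → day 16); job 4 (finishes day 7). The controlling bound is day 16, so job 2 finishes at 16 + 12 = day 28.
Job 5 has to wait for job 2 (finishes day 28, plus 1-day gap → day 29); job 1 (finishes day 14). The latest of these is day 29, so job 5 runs day 29 to 29 + 1 = day 30.
All tasks are finished once the last one completes. Finish times: Job 1 at 14, Job 2 at 28, Job 3 at 22, Job 4 at 7, Job 5 at 30, Job 6 at 23. The latest is day 30.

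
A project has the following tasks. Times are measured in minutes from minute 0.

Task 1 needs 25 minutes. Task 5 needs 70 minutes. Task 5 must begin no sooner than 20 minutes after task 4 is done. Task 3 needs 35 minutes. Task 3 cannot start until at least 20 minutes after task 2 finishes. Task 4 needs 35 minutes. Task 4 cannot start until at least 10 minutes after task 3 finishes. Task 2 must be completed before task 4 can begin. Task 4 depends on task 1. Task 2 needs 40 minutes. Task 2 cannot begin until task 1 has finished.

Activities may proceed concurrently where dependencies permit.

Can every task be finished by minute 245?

No

Task 1 has no prerequisites, so it starts at minute 0 and finishes at minute 25.
Task 2 waits on task 1 (finishes minute 25), so it starts at minute 25 and finishes at 25 + 40 = minute 65.
After task 2 (finishes minute 65, plus 20-minute gap → minute 85), task 3 can start at minute 85 and finishes at minute 120.
For task 4: task 3 (finishes minute 120, plus 10-minute gap → minute 130); task 2 (finishes minute 65); task 1 (finishes minute 25). Taking the maximum gives a start of minute 130, and it finishes at 130 + 35 = minute 165.
After task 4 (finishes minute 165, plus 20-minute gap → minute 185), task 5 can start at minute 185 and finishes at minute 255.
The earliest everything can be done is minute 255, which is after the deadline of 245, so it is not possible.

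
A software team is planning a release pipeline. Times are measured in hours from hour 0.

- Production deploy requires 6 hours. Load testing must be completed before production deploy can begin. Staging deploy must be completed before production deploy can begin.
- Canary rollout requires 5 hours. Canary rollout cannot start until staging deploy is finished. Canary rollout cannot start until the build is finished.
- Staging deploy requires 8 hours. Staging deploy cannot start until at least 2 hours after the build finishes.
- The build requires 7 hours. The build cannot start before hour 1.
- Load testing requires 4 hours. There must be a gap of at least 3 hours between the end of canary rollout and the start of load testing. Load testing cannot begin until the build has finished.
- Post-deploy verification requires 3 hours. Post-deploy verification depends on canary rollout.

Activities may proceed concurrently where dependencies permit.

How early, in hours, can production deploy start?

30

The build cannot begin until its own release at hour 1. It runs from hour 1 to 1 + 7 = hour 8.
Staging deploy cannot begin until the build (finishes hour 8, plus 2-hour gap → hour 10). It runs from hour 10 to 10 + 8 = hour 18.
Canary rollout cannot start until staging deploy (finishes hour 18); the build (finishes hour 8). The controlling bound is hour 18, so canary rollout finishes at 18 + 5 = hour 23.
Load testing has to wait for canary rollout (finishes hour 23, plus 3-hour gap → hour 26); the build (finishes hour 8). The latest of these is hour 26, so load testing runs hour 26 to 26 + 4 = hour 30.
Production deploy waits on load testing (finishes hour 30); staging deploy (finishes hour 18). The latest of these is hour 30, which is the earliest production deploy can start.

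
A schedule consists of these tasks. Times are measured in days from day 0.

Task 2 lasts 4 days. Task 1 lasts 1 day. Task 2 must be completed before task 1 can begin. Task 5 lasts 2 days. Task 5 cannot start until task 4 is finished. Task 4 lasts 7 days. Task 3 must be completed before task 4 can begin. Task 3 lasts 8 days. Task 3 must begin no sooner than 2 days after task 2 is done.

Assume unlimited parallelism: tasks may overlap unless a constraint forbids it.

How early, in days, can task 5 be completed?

Task 2 has no prerequisites, so it starts at day 0 and finishes at day 4.
Task 3 waits on task 2 (finishes day 4, plus 2-day gap → day 6), so it starts at day 6 and finishes at 6 + 8 = day 14.
Task 4 waits on task 3 (finishes day 14), so it starts at day 14 and finishes at 14 + 7 = day 21.
Task 5 waits on task 4 (finishes day 21), so it starts at day 21 and finishes at 21 + 2 = day 23.

23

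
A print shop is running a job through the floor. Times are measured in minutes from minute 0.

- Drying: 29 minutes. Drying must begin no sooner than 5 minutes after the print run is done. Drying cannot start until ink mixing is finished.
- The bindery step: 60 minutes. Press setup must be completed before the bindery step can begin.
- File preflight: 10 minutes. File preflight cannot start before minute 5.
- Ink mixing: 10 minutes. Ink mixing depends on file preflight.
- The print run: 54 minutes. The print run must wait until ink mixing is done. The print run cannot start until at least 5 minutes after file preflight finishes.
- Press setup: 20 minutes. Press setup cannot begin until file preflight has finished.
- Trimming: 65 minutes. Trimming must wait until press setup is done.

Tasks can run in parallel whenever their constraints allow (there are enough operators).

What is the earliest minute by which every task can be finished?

113

File preflight waits on its own release at minute 5, so it starts at minute 5 and finishes at 5 + 10 = minute 15.
Press setup waits on file preflight (finishes minute 15), so it starts at minute 15 and finishes at 15 + 20 = minute 35.
After press setup (finishes minute 35), the bindery step can start at minute 35 and finishes at minute 95.
Trimming cannot begin until press setup (finishes minute 35). It runs from minute 35 to 35 + 65 = minute 100.
After file preflight (finishes minute 15), ink mixing can start at minute 15 and finishes at minute 25.
For the print run: ink mixing (finishes minute 25); file preflight (finishes minute 15, plus 5-minute gap → minute 20). Taking the maximum gives a start of minute 25, and it finishes at 25 + 54 = minute 79.
Drying has to wait for the print run (finishes minute 79, plus 5-minute gap → minute 84); ink mixing (finishes minute 25). The latest of these is minute 84, so drying runs minute 84 to 84 + 29 = minute 113.
All tasks are finished once the last one completes. Finish times: File preflight at 15, Ink mixing at 25, Press setup at 35, The print run at 79, Drying at 113, Trimming at 100, The bindery step at 95. The latest is minute 113.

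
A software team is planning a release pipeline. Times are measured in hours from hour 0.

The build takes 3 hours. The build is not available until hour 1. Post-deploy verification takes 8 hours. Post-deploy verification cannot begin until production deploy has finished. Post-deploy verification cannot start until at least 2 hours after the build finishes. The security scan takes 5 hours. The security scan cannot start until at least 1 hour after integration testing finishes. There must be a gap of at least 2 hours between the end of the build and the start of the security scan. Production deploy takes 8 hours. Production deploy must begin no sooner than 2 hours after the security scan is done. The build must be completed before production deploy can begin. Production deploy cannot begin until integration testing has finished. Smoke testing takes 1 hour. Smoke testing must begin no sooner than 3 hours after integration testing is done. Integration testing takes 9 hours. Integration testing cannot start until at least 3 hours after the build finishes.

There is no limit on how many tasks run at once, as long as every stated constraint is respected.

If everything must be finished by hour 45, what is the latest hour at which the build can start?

6

Post-deploy verification has no dependents, so it just needs to finish by hour 45. Starting by 45 − 8 = hour 37 achieves that.
Production deploy feeds into post-deploy verification (must start by hour 37); so production deploy must finish by hour 37 and therefore start by hour 29.
The security scan feeds into production deploy (must start by hour 29, minus 2-hour gap → hour 27); so the security scan must finish by hour 27 and therefore start by hour 22.
Smoke testing has no dependents, so it just needs to finish by hour 45. Starting by 45 − 1 = hour 44 achieves that.
Integration testing must finish in time for the security scan (must start by hour 22, minus 1-hour gap → hour 21); smoke testing (must start by hour 44, minus 3-hour gap → hour 41); production deploy (must start by hour 29). The tightest is hour 21, so integration testing must start by 21 − 9 = hour 12.
The build must finish in time for integration testing (must start by hour 12, minus 3-hour gap → hour 9); the security scan (must start by hour 22, minus 2-hour gap → hour 20); production deploy (must start by hour 29); post-deploy verification (must start by hour 37, minus 2-hour gap → hour 35). The tightest is hour 9, so the build must start by 9 − 3 = hour 6.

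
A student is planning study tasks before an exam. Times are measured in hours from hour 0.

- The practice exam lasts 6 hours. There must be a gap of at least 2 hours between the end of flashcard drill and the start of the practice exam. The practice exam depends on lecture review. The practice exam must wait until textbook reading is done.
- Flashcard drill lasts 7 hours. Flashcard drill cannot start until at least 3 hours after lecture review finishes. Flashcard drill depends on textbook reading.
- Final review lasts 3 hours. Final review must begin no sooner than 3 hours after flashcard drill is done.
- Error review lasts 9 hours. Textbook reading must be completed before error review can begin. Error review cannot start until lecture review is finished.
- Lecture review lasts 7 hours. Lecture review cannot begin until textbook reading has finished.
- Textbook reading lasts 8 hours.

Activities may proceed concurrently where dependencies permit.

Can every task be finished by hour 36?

Nothing blocks textbook reading, so it runs from hour 0 to hour 8.
Lecture review waits on textbook reading (finishes hour 8), so it starts at hour 8 and finishes at 8 + 7 = hour 15.
Error review has to wait for textbook reading (finishes hour 8); lecture review (finishes hour 15). The latest of these is hour 15, so error review runs hour 15 to 15 + 9 = hour 24.
Flashcard drill cannot start until lecture review (finishes hour 15, plus 3-hour gap → hour 18); textbook reading (finishes hour 8). The controlling bound is hour 18, so flashcard drill finishes at 18 + 7 = hour 25.
Final review cannot begin until flashcard drill (finishes hour 25, plus 3-hour gap → hour 28). It runs from hour 28 to 28 + 3 = hour 31.
The practice exam cannot start until flashcard drill (finishes hour 25, plus 2-hour gap → hour 27); lecture review (finishes hour 15); textbook reading (finishes hour 8). The controlling bound is hour 27, so the practice exam finishes at 27 + 6 = hour 33.
Every task is finished by hour 33, which is no later than the deadline of 36, so the schedule is feasible.

Yes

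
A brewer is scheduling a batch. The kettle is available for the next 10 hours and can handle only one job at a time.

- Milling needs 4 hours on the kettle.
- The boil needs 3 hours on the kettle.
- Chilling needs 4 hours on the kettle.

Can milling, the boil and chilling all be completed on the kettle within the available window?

Running back to back, the jobs need 4 + 3 + 4 = 11 hours on the kettle.
Since 11 > 10, they cannot all fit.

No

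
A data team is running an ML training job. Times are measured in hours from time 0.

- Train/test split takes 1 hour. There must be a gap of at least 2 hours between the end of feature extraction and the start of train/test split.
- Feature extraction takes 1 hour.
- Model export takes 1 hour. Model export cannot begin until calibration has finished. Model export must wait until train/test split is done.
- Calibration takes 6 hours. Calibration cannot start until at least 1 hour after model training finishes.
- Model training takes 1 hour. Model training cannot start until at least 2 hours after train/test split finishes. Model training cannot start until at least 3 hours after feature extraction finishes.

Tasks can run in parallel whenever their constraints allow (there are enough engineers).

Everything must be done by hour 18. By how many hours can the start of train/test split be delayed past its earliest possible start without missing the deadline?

Nothing blocks feature extraction, so it runs from hour 0 to hour 1.
After feature extraction (finishes hour 1, plus 2-hour gap → hour 3), train/test split can start at hour 3 and finishes at hour 4.

Working backward from the deadline:
Nothing follows model export; the deadline of hour 18 is its only limit. It must start by 18 − 1 = hour 17.
Calibration must finish before model export (must start by hour 17). With a 6-hour duration, calibration must start by 17 − 6 = hour 11.
Model training has to be done before calibration (must start by hour 11, minus 1-hour gap → hour 10). That means finishing by hour 10, i.e. starting by 10 − 1 = hour 9.
For train/test split: model training (must start by hour 9, minus 2-hour gap → hour 7); model export (must start by hour 17). The most restrictive is hour 7; with a 1-hour duration, train/test split must start by hour 6.
So train/test split can start as early as hour 3 and as late as hour 6, giving 6 − 3 = 3 hours of slack.

3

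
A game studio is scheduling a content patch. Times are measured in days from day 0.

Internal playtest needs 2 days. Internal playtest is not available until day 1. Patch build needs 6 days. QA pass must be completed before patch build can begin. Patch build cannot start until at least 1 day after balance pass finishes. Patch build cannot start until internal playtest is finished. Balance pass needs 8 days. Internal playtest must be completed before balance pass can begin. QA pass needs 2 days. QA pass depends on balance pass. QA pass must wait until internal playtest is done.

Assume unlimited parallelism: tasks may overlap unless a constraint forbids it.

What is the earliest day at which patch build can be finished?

19

After its own release at day 1, internal playtest can start at day 1 and finishes at day 3.
Balance pass waits on internal playtest (finishes day 3), so it starts at day 3 and finishes at 3 + 8 = day 11.
QA pass cannot start until balance pass (finishes day 11); internal playtest (finishes day 3). The controlling bound is day 11, so QA pass finishes at 11 + 2 = day 13.
Patch build cannot start until QA pass (finishes day 13); balance pass (finishes day 11, plus 1-day gap → day 12); internal playtest (finishes day 3). The controlling bound is day 13, so patch build finishes at 13 + 6 = day 19.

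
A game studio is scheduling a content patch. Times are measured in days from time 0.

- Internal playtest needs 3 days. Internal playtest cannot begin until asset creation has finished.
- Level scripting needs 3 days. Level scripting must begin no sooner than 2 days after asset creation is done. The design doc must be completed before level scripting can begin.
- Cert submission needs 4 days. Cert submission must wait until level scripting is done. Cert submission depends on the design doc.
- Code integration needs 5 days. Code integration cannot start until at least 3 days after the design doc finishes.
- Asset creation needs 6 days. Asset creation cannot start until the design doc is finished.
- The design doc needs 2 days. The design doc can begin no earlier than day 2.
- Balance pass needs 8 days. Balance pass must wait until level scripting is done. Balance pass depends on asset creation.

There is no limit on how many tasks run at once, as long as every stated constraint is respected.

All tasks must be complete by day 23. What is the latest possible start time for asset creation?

To finish by day 23, balance pass (duration 8) must start no later than day 15.
Nothing follows cert submission; the deadline of day 23 is its only limit. It must start by 23 − 4 = day 19.
Level scripting must finish in time for balance pass (must start by day 15); cert submission (must start by day 19). The tightest is day 15, so level scripting must start by 15 − 3 = day 12.
Internal playtest has no dependents, so it just needs to finish by day 23. Starting by 23 − 3 = day 20 achieves that.
Asset creation feeds level scripting (must start by day 12, minus 2-day gap → day 10); internal playtest (must start by day 20); balance pass (must start by day 15). Taking the minimum, asset creation must finish by day 10 and start by 10 − 6 = day 4.

4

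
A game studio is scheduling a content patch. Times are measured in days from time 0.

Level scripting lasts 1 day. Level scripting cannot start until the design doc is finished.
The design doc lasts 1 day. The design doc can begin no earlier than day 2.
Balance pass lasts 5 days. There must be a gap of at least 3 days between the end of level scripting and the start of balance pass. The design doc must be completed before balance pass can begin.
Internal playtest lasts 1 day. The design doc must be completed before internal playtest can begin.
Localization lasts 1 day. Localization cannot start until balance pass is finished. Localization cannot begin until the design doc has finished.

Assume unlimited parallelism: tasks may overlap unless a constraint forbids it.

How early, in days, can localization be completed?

After its own release at day 2, the design doc can start at day 2 and finishes at day 3.
Level scripting cannot begin until the design doc (finishes day 3). It runs from day 3 to 3 + 1 = day 4.
Balance pass cannot start until level scripting (finishes day 4, plus 3-day gap → day 7); the design doc (finishes day 3). The controlling bound is day 7, so balance pass finishes at 7 + 5 = day 12.
Localization needs all of balance pass (finishes day 12); the design doc (finishes day 3). That puts its earliest start at day 12; it finishes at 12 + 1 = day 13.

13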